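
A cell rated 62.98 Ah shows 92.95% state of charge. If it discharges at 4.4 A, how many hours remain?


Step 1: remaining = SOC/100 * C_total = 92.95/100 * 62.98 = 58.54 Ah
Step 2: t = remaining / I = 58.54 / 4.4 = 13.30 hr

13.30 hr


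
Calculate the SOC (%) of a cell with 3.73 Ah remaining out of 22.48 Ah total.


SOC = (remaining / total) * 100 = (3.73 / 22.48) * 100 = 16.59%

16.59%


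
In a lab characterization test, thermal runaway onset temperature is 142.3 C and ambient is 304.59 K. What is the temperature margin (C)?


Convert: T_ambient = 304.59 K = 31.44 C
margin = 142.3 - 31.44 = 110.86 C

110.86 C


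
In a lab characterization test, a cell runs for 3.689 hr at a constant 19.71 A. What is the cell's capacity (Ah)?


C = I * t = 19.71 * 3.689 = 72.71 Ah

72.71 Ah


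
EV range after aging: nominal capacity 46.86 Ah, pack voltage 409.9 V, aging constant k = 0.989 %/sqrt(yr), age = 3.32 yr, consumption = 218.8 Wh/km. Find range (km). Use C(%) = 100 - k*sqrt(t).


Step 1: capacity retention = 100 - 0.989 * sqrt(3.32) = 100 - 0.989 * 1.8221 = 98.198%
Step 2: C_now = 46.86 * 98.198/100 = 46.016 Ah
Step 3: E_pack = V * C_now = 409.9 * 46.016 = 18862 Wh
Step 4: range = E_pack / consumption = 18862 / 218.8 = 86.21 km

86.21 km


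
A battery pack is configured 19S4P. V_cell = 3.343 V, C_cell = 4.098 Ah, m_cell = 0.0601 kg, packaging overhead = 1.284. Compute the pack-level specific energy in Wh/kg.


Step 1: V_pack = 19 * 3.343 = 63.517 V
Step 2: C_pack = 4 * 4.098 = 16.392 Ah
Step 3: E_pack = V_pack * C_pack = 63.517 * 16.392 = 1041.2 Wh
Step 4: m_pack = 19 * 4 * 0.0601 * 1.284 = 5.8648 kg
Step 5: ED = E_pack / m_pack = 1041.2 / 5.8648 = 177.5 Wh/kg

177.5 Wh/kg


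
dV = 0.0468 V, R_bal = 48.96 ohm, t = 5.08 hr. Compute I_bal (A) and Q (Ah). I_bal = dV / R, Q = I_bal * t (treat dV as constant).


First, Ohm's law: I_bal = 0.0468 V / 48.96 ohm = 9.5588e-04 A
Then Q = I * t = 9.5588e-04 A * 5.08 hr = 0.004856 Ah

I=9.5588e-04 A, Q=0.004856 Ah


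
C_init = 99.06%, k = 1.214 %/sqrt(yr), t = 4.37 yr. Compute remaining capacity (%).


sqrt(t) = sqrt(4.37) = 2.0905
C_final = 99.06 - 1.214 * 2.0905 = 96.52%

96.52%


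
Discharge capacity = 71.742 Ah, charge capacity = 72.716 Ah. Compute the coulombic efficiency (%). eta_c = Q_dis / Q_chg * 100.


eta_c = Q_dis / Q_chg * 100 = 71.742 / 72.716 * 100 = 98.66%

98.66%


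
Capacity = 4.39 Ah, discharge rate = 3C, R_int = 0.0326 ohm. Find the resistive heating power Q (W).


Step 1: I = C_rate * capacity = 3 * 4.39 = 13.17 A
Step 2: Q = I^2 * R = 13.17^2 * 0.0326 = 173.45 * 0.0326 = 5.654 W

5.654 W


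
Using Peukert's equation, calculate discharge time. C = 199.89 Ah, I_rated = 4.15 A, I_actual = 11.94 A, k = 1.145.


t_rated = C / I_rated = 199.89 / 4.15 = 48.166 hr
(I_rated/I)^k = (0.34757)^1.145 = 0.29819
t = t_rated * (I_rated/I)^k = 48.166 * 0.29819 = 14.36 hr

14.36 hr


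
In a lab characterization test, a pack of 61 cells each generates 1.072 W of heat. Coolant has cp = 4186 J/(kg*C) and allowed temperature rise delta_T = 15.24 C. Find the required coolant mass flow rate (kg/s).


Q_total = 61 * 1.072 = 65.392 W
m_dot = Q_total / (cp * dT) = 65.392 / (4186 * 15.24) = 0.001025 kg/s

0.001025 kg/s


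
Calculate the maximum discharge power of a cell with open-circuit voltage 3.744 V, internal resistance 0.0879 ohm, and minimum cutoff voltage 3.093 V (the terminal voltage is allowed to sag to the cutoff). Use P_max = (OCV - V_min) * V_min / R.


dV = OCV - V_min = 0.651 V (so I_max = dV / R)
P_max = dV * V_min / R = 0.651 * 3.093 / 0.0879 = 22.91 W

22.91 W


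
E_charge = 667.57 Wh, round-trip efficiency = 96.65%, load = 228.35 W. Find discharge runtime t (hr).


Step 1: E_discharge = eta/100 * E_charge = 96.65/100 * 667.57 = 645.21 Wh
Step 2: t = E_discharge / P = 645.21 / 228.35 = 2.826 hr

2.826 hr


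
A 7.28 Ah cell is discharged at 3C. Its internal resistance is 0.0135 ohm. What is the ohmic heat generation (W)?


Step 1: I = C_rate * capacity = 3 * 7.28 = 21.84 A
Step 2: Q = I^2 * R = 21.84^2 * 0.0135 = 476.99 * 0.0135 = 6.439 W

6.439 W


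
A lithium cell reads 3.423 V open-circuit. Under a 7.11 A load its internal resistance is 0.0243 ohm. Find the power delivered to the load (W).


Step 1: V_terminal = OCV - I*R = 3.423 - 7.11 * 0.0243 = 3.2502 V
Step 2: P_out = V_terminal * I = 3.2502 * 7.11 = 23.11 W

23.11 W


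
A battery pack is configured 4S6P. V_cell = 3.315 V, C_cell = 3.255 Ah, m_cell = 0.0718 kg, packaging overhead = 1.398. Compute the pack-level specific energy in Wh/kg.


Step 1: V_pack = 4 * 3.315 = 13.26 V
Step 2: C_pack = 6 * 3.255 = 19.53 Ah
Step 3: E_pack = V_pack * C_pack = 13.26 * 19.53 = 258.97 Wh
Step 4: m_pack = 4 * 6 * 0.0718 * 1.398 = 2.409 kg
Step 5: ED = E_pack / m_pack = 258.97 / 2.409 = 107.5 Wh/kg

107.5 Wh/kg


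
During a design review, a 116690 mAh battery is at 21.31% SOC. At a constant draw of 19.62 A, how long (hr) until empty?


Convert: C_total = 116690 mAh = 116.69 Ah
Step 1: remaining = SOC/100 * C_total = 21.31/100 * 116.69 = 24.867 Ah
Step 2: t = remaining / I = 24.867 / 19.62 = 1.267 hr

1.267 hr


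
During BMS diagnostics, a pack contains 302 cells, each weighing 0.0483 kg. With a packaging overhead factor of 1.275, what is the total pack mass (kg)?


m_pack = n * m_cell * overhead = 302 * 0.0483 * 1.275 = 18.60 kg

18.60 kg


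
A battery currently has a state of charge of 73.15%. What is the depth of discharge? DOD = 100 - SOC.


Complement of SOC: DOD = 100% - 73.15% = 26.85%

26.85%


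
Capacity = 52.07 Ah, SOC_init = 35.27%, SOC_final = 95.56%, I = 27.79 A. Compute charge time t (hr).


Step 1: dSOC = 95.56% - 35.27% = 60.29%
Step 2: delta_Ah = 52.07 * 60.29 / 100 = 31.393 Ah
Step 3: t = 31.393 / 27.79 = 1.130 hr

1.130 hr


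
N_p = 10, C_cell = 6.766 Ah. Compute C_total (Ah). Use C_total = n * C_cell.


Parallel capacities add: 10 * 6.766 Ah = 67.66 Ah

67.66 Ah


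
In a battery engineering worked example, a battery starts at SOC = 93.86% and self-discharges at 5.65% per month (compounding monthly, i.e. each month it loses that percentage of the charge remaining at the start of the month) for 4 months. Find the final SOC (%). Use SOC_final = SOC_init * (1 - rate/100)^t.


Monthly retention factor = 1 - 5.65/100 = 0.9435
Over 4 months: factor^4 = 0.79244
SOC_final = 93.86 * 0.79244 = 74.38%

74.38%


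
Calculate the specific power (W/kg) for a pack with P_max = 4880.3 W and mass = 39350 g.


Convert: m = 39350 g = 39.35 kg
Specific power = 4880.3 W / 39.35 kg = 124.0 W/kg

124.0 W/kg


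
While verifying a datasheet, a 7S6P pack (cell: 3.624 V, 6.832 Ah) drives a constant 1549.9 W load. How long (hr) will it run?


Step 1: E_pack = Ns * V_cell * Np * C_cell = 7 * 3.624 * 6 * 6.832 = 1039.9 Wh
Step 2: t = E_pack / P = 1039.9 / 1549.9 = 0.6709 hr

0.6709 hr


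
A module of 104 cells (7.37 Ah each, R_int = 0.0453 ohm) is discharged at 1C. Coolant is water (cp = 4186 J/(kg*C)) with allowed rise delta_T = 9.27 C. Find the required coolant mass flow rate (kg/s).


Step 1: I = 1 * 7.37 = 7.37 A
Step 2: Q_cell = I^2 * R = 7.37^2 * 0.0453 = 2.4606 W
Step 3: Q_total = 104 * 2.4606 = 255.9 W
Step 4: m_dot = Q_total / (cp * dT) = 255.9 / (4186 * 9.27) = 0.006595 kg/s

0.006595 kg/s


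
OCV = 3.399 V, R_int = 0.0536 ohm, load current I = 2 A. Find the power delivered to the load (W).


Step 1: V_terminal = OCV - I*R = 3.399 - 2 * 0.0536 = 3.2918 V
Step 2: P_out = V_terminal * I = 3.2918 * 2 = 6.584 W

6.584 W


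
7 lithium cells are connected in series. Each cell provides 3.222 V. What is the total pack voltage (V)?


V_pack = n * V_cell = 7 * 3.222 = 22.554 V

22.554 V


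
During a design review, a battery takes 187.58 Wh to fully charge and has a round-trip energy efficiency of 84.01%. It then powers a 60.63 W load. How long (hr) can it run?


Step 1: E_discharge = eta/100 * E_charge = 84.01/100 * 187.58 = 157.59 Wh
Step 2: t = E_discharge / P = 157.59 / 60.63 = 2.599 hr

2.599 hr


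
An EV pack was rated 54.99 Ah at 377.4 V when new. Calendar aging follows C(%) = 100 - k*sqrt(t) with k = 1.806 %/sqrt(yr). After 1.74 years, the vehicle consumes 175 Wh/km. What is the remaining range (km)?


Step 1: capacity retention = 100 - 1.806 * sqrt(1.74) = 100 - 1.806 * 1.3191 = 97.618%
Step 2: C_now = 54.99 * 97.618/100 = 53.68 Ah
Step 3: E_pack = V * C_now = 377.4 * 53.68 = 20259 Wh
Step 4: range = E_pack / consumption = 20259 / 175 = 115.8 km

115.8 km


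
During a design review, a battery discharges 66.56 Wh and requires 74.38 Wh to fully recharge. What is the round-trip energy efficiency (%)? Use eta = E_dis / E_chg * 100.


Round-trip efficiency = 66.56/74.38 * 100% = 89.49%

89.49%


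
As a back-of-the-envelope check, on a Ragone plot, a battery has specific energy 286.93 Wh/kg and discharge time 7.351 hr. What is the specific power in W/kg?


P_specific = E / t = 286.93 / 7.351 = 39.03 W/kg

39.03 W/kg


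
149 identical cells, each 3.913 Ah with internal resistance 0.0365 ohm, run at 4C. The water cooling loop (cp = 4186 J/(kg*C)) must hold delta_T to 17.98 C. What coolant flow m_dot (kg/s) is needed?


Step 1: I = 4 * 3.913 = 15.652 A
Step 2: Q_cell = I^2 * R = 15.652^2 * 0.0365 = 8.942 W
Step 3: Q_total = 149 * 8.942 = 1332.4 W
Step 4: m_dot = Q_total / (cp * dT) = 1332.4 / (4186 * 17.98) = 0.01770 kg/s

0.01770 kg/s


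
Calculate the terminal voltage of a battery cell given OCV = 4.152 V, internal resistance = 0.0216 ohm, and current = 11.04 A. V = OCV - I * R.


IR drop = 11.04 * 0.0216 = 0.23846 V
V = 4.152 - 0.23846 = 3.914 V

3.914 V


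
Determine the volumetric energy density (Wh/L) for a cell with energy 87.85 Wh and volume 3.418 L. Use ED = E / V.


ED = E / V = 87.85 / 3.418 = 25.70 Wh/L

25.70 Wh/L


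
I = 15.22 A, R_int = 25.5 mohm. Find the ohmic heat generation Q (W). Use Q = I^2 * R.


Convert: R = 25.5 mohm = 0.0255 ohm
I^2 = 231.65
Q = 231.65 * 0.0255 = 5.907 W

5.907 W


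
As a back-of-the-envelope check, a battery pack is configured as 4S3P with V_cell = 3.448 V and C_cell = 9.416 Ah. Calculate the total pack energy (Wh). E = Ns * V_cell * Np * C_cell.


V_pack = 4 * 3.448 = 13.792 V
C_pack = 3 * 9.416 = 28.248 Ah
E = V_pack * C_pack = 13.792 * 28.248 = 389.6 Wh

389.6 Wh


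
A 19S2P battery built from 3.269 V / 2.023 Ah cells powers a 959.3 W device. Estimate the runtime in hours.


Step 1: E_pack = Ns * V_cell * Np * C_cell = 19 * 3.269 * 2 * 2.023 = 251.3 Wh
Step 2: t = E_pack / P = 251.3 / 959.3 = 0.2620 hr

0.2620 hr


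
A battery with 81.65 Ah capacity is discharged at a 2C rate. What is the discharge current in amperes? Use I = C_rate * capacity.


I = C_rate * capacity = 2 * 81.65 = 163.3 A

163.3 A


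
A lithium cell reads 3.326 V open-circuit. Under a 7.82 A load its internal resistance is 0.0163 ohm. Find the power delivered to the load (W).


Step 1: V_terminal = OCV - I*R = 3.326 - 7.82 * 0.0163 = 3.1985 V
Step 2: P_out = V_terminal * I = 3.1985 * 7.82 = 25.01 W

25.01 W


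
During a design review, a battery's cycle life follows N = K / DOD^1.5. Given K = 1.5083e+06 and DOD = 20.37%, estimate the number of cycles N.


DOD^1.5 = 91.936
N = K / DOD^1.5 = 1.5083e+06 / 91.936 = 16410

16410 cycles


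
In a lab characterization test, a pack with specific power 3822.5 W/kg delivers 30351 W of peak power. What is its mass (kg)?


m = P / SP = 30351 / 3822.5 = 7.940 kg

7.940 kg


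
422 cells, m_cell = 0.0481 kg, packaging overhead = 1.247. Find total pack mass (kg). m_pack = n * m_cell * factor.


m_pack = n * m_cell * overhead = 422 * 0.0481 * 1.247 = 25.31 kg

25.31 kg


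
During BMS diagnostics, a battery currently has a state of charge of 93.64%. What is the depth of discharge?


DOD = 100 - SOC = 100 - 93.64 = 6.36%

6.36%


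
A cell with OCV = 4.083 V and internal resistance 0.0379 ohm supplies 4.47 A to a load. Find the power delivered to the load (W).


Step 1: V_terminal = OCV - I*R = 4.083 - 4.47 * 0.0379 = 3.9136 V
Step 2: P_out = V_terminal * I = 3.9136 * 4.47 = 17.49 W

17.49 W


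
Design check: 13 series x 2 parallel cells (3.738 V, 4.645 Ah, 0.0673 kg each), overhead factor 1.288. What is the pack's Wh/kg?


Step 1: V_pack = 13 * 3.738 = 48.594 V
Step 2: C_pack = 2 * 4.645 = 9.29 Ah
Step 3: E_pack = V_pack * C_pack = 48.594 * 9.29 = 451.44 Wh
Step 4: m_pack = 13 * 2 * 0.0673 * 1.288 = 2.2537 kg
Step 5: ED = E_pack / m_pack = 451.44 / 2.2537 = 200.3 Wh/kg

200.3 Wh/kg


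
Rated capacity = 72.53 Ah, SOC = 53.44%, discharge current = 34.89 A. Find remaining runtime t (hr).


Step 1: remaining = SOC/100 * C_total = 53.44/100 * 72.53 = 38.76 Ah
Step 2: t = remaining / I = 38.76 / 34.89 = 1.111 hr

1.111 hr


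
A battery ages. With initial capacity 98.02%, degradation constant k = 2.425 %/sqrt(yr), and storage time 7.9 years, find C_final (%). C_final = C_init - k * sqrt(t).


Step 1: sqrt(7.9 yr) = 2.8107
Step 2: drop = 2.425 * 2.8107 = 6.8159
Step 3: C_final = 98.02 - 6.8159 = 91.20%

91.20%


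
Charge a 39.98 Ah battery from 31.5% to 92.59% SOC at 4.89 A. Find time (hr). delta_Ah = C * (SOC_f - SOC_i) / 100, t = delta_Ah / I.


Step 1: dSOC = 92.59% - 31.5% = 61.09%
Step 2: delta_Ah = 39.98 * 61.09 / 100 = 24.424 Ah
Step 3: t = 24.424 / 4.89 = 4.995 hr

4.995 hr


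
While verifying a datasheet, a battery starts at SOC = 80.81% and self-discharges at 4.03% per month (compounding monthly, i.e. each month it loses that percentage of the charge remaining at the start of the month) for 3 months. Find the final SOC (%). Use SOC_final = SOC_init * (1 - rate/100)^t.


Monthly retention factor = 1 - 4.03/100 = 0.9597
Over 3 months: factor^3 = 0.88391
SOC_final = 80.81 * 0.88391 = 71.43%

71.43%


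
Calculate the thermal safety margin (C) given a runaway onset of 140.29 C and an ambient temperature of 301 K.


Convert: T_ambient = 301 K = 27.85 C
margin = 140.29 - 27.85 = 112.44 C

112.44 C


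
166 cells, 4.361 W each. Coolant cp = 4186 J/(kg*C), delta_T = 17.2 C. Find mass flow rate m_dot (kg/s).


Step 1: Total heat Q = 166 * 4.361 W = 723.93 W
Step 2: denom = cp * dT = 4186 * 17.2 = 71999
Step 3: m_dot = 723.93 / 71999 = 0.01005 kg/s

0.01005 kg/s


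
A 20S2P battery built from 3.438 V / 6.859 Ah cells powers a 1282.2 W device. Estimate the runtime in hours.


Step 1: E_pack = Ns * V_cell * Np * C_cell = 20 * 3.438 * 2 * 6.859 = 943.25 Wh
Step 2: t = E_pack / P = 943.25 / 1282.2 = 0.7356 hr

0.7356 hr


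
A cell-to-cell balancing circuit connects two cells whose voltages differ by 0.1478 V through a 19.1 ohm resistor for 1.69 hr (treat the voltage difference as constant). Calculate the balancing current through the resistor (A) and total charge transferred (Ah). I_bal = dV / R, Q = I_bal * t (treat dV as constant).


First, Ohm's law: I_bal = 0.1478 V / 19.1 ohm = 0.0077382 A
Then Q = I * t = 0.0077382 A * 1.69 hr = 0.01308 Ah

I=0.0077382 A, Q=0.01308 Ah


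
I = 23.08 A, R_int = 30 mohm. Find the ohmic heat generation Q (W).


Convert: R = 30 mohm = 0.03 ohm
I^2 = 532.69
Q = 532.69 * 0.03 = 15.98 W

15.98 W


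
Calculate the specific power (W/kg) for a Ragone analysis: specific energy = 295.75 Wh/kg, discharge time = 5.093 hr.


Specific power = 295.75 Wh/kg / 5.093 hr = 58.07 W/kg

58.07 W/kg


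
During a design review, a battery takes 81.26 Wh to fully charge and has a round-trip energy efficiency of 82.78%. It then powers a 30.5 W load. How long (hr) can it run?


Step 1: E_discharge = eta/100 * E_charge = 82.78/100 * 81.26 = 67.267 Wh
Step 2: t = E_discharge / P = 67.267 / 30.5 = 2.205 hr

2.205 hr


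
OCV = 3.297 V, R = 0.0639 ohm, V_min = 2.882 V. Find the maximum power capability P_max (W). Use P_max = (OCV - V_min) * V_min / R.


dV = OCV - V_min = 0.415 V (so I_max = dV / R)
P_max = dV * V_min / R = 0.415 * 2.882 / 0.0639 = 18.72 W

18.72 W


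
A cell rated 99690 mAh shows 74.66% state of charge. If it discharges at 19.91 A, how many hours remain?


Convert: C_total = 99690 mAh = 99.69 Ah
Step 1: remaining = SOC/100 * C_total = 74.66/100 * 99.69 = 74.429 Ah
Step 2: t = remaining / I = 74.429 / 19.91 = 3.738 hr

3.738 hr


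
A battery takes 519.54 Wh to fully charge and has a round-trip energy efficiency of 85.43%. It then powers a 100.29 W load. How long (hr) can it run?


Step 1: E_discharge = eta/100 * E_charge = 85.43/100 * 519.54 = 443.84 Wh
Step 2: t = E_discharge / P = 443.84 / 100.29 = 4.426 hr

4.426 hr


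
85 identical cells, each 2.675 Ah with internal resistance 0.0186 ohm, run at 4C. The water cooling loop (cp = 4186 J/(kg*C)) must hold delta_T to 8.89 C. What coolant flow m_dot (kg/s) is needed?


Step 1: I = 4 * 2.675 = 10.7 A
Step 2: Q_cell = I^2 * R = 10.7^2 * 0.0186 = 2.1295 W
Step 3: Q_total = 85 * 2.1295 = 181.01 W
Step 4: m_dot = Q_total / (cp * dT) = 181.01 / (4186 * 8.89) = 0.004864 kg/s

0.004864 kg/s


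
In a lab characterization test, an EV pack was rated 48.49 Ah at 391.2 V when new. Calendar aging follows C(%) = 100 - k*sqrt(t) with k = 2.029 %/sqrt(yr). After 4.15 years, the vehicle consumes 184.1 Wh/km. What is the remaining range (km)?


Step 1: capacity retention = 100 - 2.029 * sqrt(4.15) = 100 - 2.029 * 2.0372 = 95.867%
Step 2: C_now = 48.49 * 95.867/100 = 46.486 Ah
Step 3: E_pack = V * C_now = 391.2 * 46.486 = 18185 Wh
Step 4: range = E_pack / consumption = 18185 / 184.1 = 98.78 km

98.78 km


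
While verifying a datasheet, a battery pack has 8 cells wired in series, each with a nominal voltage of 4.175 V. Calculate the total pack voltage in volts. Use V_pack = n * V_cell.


V_pack = n * V_cell = 8 * 4.175 = 33.4 V

33.4 V


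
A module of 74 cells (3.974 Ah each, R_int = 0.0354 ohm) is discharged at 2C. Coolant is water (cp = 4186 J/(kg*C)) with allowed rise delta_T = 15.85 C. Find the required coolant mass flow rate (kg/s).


Step 1: I = 2 * 3.974 = 7.948 A
Step 2: Q_cell = I^2 * R = 7.948^2 * 0.0354 = 2.2362 W
Step 3: Q_total = 74 * 2.2362 = 165.48 W
Step 4: m_dot = Q_total / (cp * dT) = 165.48 / (4186 * 15.85) = 0.002494 kg/s

0.002494 kg/s


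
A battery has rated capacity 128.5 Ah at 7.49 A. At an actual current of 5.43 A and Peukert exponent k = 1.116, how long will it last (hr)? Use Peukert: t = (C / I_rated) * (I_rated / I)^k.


Step 1: t_rated = C / I_rated = 128.5 / 7.49 = 17.156 hr
Step 2: ratio = 7.49 / 5.43 = 1.3794
Step 3: ratio^k = 1.3794^1.116 = 1.4318
Step 4: t = t_rated * ratio^k = 17.156 * 1.4318 = 24.56 hr

24.56 hr


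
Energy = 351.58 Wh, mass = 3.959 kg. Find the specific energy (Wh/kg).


ED = E / m = 351.58 / 3.959 = 88.81 Wh/kg

88.81 Wh/kg


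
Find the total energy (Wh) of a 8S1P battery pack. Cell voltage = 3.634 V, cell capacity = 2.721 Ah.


E = Ns * Vcell * Np * Ccell = 8 * 3.634 * 1 * 2.721 = 79.10 Wh

79.10 Wh


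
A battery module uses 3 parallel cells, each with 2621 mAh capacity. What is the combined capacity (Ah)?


Convert: C_cell = 2621 mAh = 2.621 Ah
C_total = 3 * 2.621 = 7.863 Ah

7.863 Ah


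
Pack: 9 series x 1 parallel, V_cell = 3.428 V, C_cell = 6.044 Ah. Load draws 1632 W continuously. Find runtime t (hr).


Step 1: E_pack = Ns * V_cell * Np * C_cell = 9 * 3.428 * 1 * 6.044 = 186.47 Wh
Step 2: t = E_pack / P = 186.47 / 1632 = 0.1143 hr

0.1143 hr


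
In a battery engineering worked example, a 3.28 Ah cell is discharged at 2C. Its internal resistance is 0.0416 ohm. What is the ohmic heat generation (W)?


Step 1: I = C_rate * capacity = 2 * 3.28 = 6.56 A
Step 2: Q = I^2 * R = 6.56^2 * 0.0416 = 43.034 * 0.0416 = 1.790 W

1.790 W


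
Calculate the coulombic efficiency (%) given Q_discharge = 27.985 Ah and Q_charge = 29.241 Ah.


eta_c = Q_dis / Q_chg * 100 = 27.985 / 29.241 * 100 = 95.70%

95.70%


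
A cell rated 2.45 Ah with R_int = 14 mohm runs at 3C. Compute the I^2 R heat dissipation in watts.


Convert: R = 14 mohm = 0.014 ohm
Step 1: I = C_rate * capacity = 3 * 2.45 = 7.35 A
Step 2: Q = I^2 * R = 7.35^2 * 0.014 = 54.023 * 0.014 = 0.7563 W

0.7563 W


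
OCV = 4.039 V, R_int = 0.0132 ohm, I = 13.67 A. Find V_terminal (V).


V = OCV - I*R = 4.039 - 13.67 * 0.0132 = 3.859 V

3.859 V


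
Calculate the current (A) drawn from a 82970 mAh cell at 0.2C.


Convert: capacity = 82970 mAh = 82.97 Ah
At 0.2C: I = 0.2 * 82.97 Ah = 16.594 A

16.594 A


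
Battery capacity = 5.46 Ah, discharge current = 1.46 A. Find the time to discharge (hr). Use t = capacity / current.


t = capacity / current = 5.46 / 1.46 = 3.740 hr

3.740 hr


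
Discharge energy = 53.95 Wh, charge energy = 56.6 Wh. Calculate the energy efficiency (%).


eta_e = E_dis / E_chg * 100 = 53.95 / 56.6 * 100 = 95.32%

95.32%


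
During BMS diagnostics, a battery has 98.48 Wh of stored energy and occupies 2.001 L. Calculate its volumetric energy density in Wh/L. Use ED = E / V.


ED = E / V = 98.48 / 2.001 = 49.22 Wh/L

49.22 Wh/L


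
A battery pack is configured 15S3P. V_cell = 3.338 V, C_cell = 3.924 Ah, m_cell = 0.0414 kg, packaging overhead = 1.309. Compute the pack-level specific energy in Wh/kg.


Step 1: V_pack = 15 * 3.338 = 50.07 V
Step 2: C_pack = 3 * 3.924 = 11.772 Ah
Step 3: E_pack = V_pack * C_pack = 50.07 * 11.772 = 589.42 Wh
Step 4: m_pack = 15 * 3 * 0.0414 * 1.309 = 2.4387 kg
Step 5: ED = E_pack / m_pack = 589.42 / 2.4387 = 241.7 Wh/kg

241.7 Wh/kg


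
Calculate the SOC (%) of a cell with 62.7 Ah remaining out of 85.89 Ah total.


SOC% = 62.7 / 85.89 * 100 = 73.00%

73.00%


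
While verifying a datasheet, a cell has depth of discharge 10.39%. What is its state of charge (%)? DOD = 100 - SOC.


SOC = 100 - DOD = 100 - 10.39 = 89.61%

89.61%


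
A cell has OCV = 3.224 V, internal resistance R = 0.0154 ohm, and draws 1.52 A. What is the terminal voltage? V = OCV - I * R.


IR drop = 1.52 * 0.0154 = 0.023408 V
V = 3.224 - 0.023408 = 3.201 V

3.201 V


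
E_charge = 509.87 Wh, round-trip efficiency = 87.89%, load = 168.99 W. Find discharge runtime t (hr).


Step 1: E_discharge = eta/100 * E_charge = 87.89/100 * 509.87 = 448.12 Wh
Step 2: t = E_discharge / P = 448.12 / 168.99 = 2.652 hr

2.652 hr


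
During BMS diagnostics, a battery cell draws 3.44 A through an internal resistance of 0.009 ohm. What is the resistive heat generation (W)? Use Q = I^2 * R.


I^2 = 11.834
Q = 11.834 * 0.009 = 0.1065 W

0.1065 W


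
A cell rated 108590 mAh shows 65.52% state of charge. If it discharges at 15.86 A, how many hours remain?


Convert: C_total = 108590 mAh = 108.59 Ah
Step 1: remaining = SOC/100 * C_total = 65.52/100 * 108.59 = 71.148 Ah
Step 2: t = remaining / I = 71.148 / 15.86 = 4.486 hr

4.486 hr


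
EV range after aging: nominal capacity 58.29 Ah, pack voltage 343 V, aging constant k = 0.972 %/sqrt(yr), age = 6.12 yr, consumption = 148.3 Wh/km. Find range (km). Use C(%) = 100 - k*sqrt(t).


Step 1: capacity retention = 100 - 0.972 * sqrt(6.12) = 100 - 0.972 * 2.4739 = 97.595%
Step 2: C_now = 58.29 * 97.595/100 = 56.888 Ah
Step 3: E_pack = V * C_now = 343 * 56.888 = 19513 Wh
Step 4: range = E_pack / consumption = 19513 / 148.3 = 131.6 km

131.6 km


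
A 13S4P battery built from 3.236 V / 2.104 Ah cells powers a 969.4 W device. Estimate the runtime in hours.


Step 1: E_pack = Ns * V_cell * Np * C_cell = 13 * 3.236 * 4 * 2.104 = 354.04 Wh
Step 2: t = E_pack / P = 354.04 / 969.4 = 0.3652 hr

0.3652 hr


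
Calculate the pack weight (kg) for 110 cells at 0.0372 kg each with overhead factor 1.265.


Cell mass sum = 110 * 0.0372 = 4.092 kg
With overhead 1.265: m_pack = 4.092 * 1.265 = 5.176 kg

5.176 kg


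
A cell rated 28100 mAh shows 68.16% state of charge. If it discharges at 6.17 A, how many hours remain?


Convert: C_total = 28100 mAh = 28.1 Ah
Step 1: remaining = SOC/100 * C_total = 68.16/100 * 28.1 = 19.153 Ah
Step 2: t = remaining / I = 19.153 / 6.17 = 3.104 hr

3.104 hr


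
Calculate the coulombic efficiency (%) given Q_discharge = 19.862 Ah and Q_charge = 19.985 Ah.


Coulombic efficiency = 19.862/19.985 * 100% = 99.38%

99.38%


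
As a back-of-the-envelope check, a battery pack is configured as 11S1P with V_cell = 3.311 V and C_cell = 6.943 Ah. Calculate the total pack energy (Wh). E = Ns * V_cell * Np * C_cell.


E = Ns * Vcell * Np * Ccell = 11 * 3.311 * 1 * 6.943 = 252.9 Wh

252.9 Wh


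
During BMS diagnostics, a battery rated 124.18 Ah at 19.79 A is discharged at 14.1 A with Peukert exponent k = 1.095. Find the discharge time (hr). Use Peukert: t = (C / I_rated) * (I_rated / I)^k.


t_rated = C / I_rated = 124.18 / 19.79 = 6.2749 hr
(I_rated/I)^k = (1.4035)^1.095 = 1.4494
t = t_rated * (I_rated/I)^k = 6.2749 * 1.4494 = 9.095 hr

9.095 hr


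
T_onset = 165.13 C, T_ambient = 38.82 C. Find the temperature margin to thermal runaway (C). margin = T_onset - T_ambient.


Safety margin = 165.13 C - 38.82 C = 126.31 C

126.31 C


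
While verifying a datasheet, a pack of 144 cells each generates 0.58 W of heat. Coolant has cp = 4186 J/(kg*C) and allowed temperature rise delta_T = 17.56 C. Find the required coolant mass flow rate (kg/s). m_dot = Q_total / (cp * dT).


Q_total = 144 * 0.58 = 83.52 W
m_dot = Q_total / (cp * dT) = 83.52 / (4186 * 17.56) = 0.001136 kg/s

0.001136 kg/s


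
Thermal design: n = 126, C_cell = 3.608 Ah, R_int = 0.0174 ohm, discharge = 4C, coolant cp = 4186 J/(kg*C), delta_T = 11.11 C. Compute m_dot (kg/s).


Step 1: I = 4 * 3.608 = 14.432 A
Step 2: Q_cell = I^2 * R = 14.432^2 * 0.0174 = 3.6241 W
Step 3: Q_total = 126 * 3.6241 = 456.64 W
Step 4: m_dot = Q_total / (cp * dT) = 456.64 / (4186 * 11.11) = 0.009819 kg/s

0.009819 kg/s


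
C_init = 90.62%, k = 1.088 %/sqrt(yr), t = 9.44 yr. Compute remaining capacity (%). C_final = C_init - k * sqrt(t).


sqrt(t) = sqrt(9.44) = 3.0725
C_final = 90.62 - 1.088 * 3.0725 = 87.28%

87.28%


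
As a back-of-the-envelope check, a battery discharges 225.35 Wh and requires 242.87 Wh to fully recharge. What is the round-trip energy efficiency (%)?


eta_e = E_dis / E_chg * 100 = 225.35 / 242.87 * 100 = 92.79%

92.79%


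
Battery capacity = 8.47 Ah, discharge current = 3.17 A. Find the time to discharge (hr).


Runtime = 8.47 Ah / 3.17 A = 2.672 hr

2.672 hr


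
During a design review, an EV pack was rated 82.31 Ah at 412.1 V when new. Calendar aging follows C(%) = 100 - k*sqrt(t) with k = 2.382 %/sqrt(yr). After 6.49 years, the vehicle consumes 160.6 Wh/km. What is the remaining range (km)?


Step 1: capacity retention = 100 - 2.382 * sqrt(6.49) = 100 - 2.382 * 2.5475 = 93.932%
Step 2: C_now = 82.31 * 93.932/100 = 77.315 Ah
Step 3: E_pack = V * C_now = 412.1 * 77.315 = 31862 Wh
Step 4: range = E_pack / consumption = 31862 / 160.6 = 198.4 km

198.4 km


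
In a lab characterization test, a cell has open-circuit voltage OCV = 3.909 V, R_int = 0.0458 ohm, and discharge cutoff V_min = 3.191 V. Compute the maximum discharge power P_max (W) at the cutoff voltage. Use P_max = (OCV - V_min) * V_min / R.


dV = OCV - V_min = 0.718 V (so I_max = dV / R)
P_max = dV * V_min / R = 0.718 * 3.191 / 0.0458 = 50.02 W

50.02 W


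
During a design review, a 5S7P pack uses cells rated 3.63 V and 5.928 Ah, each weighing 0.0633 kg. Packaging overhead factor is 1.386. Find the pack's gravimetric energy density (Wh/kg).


Step 1: V_pack = 5 * 3.63 = 18.15 V
Step 2: C_pack = 7 * 5.928 = 41.496 Ah
Step 3: E_pack = V_pack * C_pack = 18.15 * 41.496 = 753.15 Wh
Step 4: m_pack = 5 * 7 * 0.0633 * 1.386 = 3.0707 kg
Step 5: ED = E_pack / m_pack = 753.15 / 3.0707 = 245.3 Wh/kg

245.3 Wh/kg


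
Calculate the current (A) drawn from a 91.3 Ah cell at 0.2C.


I = C_rate * capacity = 0.2 * 91.3 = 18.26 A

18.26 A


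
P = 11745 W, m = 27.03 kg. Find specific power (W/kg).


Specific power = 11745 W / 27.03 kg = 434.5 W/kg

434.5 W/kg


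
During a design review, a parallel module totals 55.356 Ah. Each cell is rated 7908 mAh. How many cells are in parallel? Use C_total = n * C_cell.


Convert: C_cell = 7908 mAh = 7.908 Ah
n = C_total / C_cell = 55.356 / 7.908 = 7

7


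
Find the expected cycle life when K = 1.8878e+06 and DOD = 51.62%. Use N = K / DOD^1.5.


Step 1: DOD^1.5 = 51.62^1.5 = 370.87
Step 2: N = 1.8878e+06 / 370.87 = 5090 cycles

5090 cycles


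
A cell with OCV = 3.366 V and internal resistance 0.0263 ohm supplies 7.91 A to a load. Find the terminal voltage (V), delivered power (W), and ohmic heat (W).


Step 1: V_terminal = OCV - I*R = 3.366 - 7.91 * 0.0263 = 3.158 V
Step 2: P_out = V_terminal * I = 3.158 * 7.91 = 24.98 W
Step 3: Q = I^2 * R = 7.91^2 * 0.0263 = 1.646 W

V=3.158 V, P=24.98 W, Q=1.646 W


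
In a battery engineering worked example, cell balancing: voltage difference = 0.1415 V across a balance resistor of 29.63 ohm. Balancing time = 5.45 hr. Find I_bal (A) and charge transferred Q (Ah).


First, Ohm's law: I_bal = 0.1415 V / 29.63 ohm = 0.0047756 A
Then Q = I * t = 0.0047756 A * 5.45 hr = 0.02603 Ah

I=0.0047756 A, Q=0.02603 Ah


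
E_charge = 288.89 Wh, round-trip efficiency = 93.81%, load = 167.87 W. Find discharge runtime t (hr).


Step 1: E_discharge = eta/100 * E_charge = 93.81/100 * 288.89 = 271.01 Wh
Step 2: t = E_discharge / P = 271.01 / 167.87 = 1.614 hr

1.614 hr


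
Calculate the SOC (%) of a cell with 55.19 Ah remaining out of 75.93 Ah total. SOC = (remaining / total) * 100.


SOC = (remaining / total) * 100 = (55.19 / 75.93) * 100 = 72.69%

72.69%


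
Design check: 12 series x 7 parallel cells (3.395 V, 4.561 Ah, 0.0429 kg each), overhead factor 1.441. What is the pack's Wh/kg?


Step 1: V_pack = 12 * 3.395 = 40.74 V
Step 2: C_pack = 7 * 4.561 = 31.927 Ah
Step 3: E_pack = V_pack * C_pack = 40.74 * 31.927 = 1300.7 Wh
Step 4: m_pack = 12 * 7 * 0.0429 * 1.441 = 5.1928 kg
Step 5: ED = E_pack / m_pack = 1300.7 / 5.1928 = 250.5 Wh/kg

250.5 Wh/kg


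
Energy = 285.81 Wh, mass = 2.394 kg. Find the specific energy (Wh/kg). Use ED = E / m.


ED = E / m = 285.81 / 2.394 = 119.4 Wh/kg

119.4 Wh/kg


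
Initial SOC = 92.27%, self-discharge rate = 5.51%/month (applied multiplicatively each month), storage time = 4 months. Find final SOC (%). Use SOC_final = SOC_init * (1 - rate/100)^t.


decay = (1 - 5.51/100)^4 = 0.79716
SOC_final = 92.27 * 0.79716 = 73.55%

73.55%


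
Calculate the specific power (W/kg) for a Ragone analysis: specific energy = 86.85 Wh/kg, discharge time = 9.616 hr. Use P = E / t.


P_specific = E / t = 86.85 / 9.616 = 9.032 W/kg

9.032 W/kg


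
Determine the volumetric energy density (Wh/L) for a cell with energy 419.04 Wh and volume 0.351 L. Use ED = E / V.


ED = E / V = 419.04 / 0.351 = 1194 Wh/L

1194 Wh/L


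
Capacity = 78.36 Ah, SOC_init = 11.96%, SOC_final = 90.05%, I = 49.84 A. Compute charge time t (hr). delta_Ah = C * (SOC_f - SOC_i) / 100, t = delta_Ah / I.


Step 1: dSOC = 90.05% - 11.96% = 78.09%
Step 2: delta_Ah = 78.36 * 78.09 / 100 = 61.191 Ah
Step 3: t = 61.191 / 49.84 = 1.228 hr

1.228 hr


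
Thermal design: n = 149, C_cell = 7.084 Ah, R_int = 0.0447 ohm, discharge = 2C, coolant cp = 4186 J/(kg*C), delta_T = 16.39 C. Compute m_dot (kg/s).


Step 1: I = 2 * 7.084 = 14.168 A
Step 2: Q_cell = I^2 * R = 14.168^2 * 0.0447 = 8.9727 W
Step 3: Q_total = 149 * 8.9727 = 1336.9 W
Step 4: m_dot = Q_total / (cp * dT) = 1336.9 / (4186 * 16.39) = 0.01949 kg/s

0.01949 kg/s


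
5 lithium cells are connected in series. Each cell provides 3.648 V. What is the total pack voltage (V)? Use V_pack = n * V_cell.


With 5 cells in series at 3.648 V each, V_pack = 18.24 V

18.24 V


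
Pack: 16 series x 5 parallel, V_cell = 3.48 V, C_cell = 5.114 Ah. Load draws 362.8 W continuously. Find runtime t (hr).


Step 1: E_pack = Ns * V_cell * Np * C_cell = 16 * 3.48 * 5 * 5.114 = 1423.7 Wh
Step 2: t = E_pack / P = 1423.7 / 362.8 = 3.924 hr

3.924 hr


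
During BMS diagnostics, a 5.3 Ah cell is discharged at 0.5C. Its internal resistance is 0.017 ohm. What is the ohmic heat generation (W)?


Step 1: I = C_rate * capacity = 0.5 * 5.3 = 2.65 A
Step 2: Q = I^2 * R = 2.65^2 * 0.017 = 7.0225 * 0.017 = 0.1194 W

0.1194 W


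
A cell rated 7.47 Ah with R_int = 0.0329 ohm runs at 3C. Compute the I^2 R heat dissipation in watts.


Step 1: I = C_rate * capacity = 3 * 7.47 = 22.41 A
Step 2: Q = I^2 * R = 22.41^2 * 0.0329 = 502.21 * 0.0329 = 16.52 W

16.52 W


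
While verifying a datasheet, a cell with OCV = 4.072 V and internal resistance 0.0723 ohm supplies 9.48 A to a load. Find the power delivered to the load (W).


Step 1: V_terminal = OCV - I*R = 4.072 - 9.48 * 0.0723 = 3.3866 V
Step 2: P_out = V_terminal * I = 3.3866 * 9.48 = 32.10 W

32.10 W


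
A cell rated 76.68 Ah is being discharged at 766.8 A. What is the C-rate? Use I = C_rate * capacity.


Rearranging: C_rate = 766.8 / 76.68 = 10C

10C


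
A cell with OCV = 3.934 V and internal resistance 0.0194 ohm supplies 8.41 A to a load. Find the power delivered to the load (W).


Step 1: V_terminal = OCV - I*R = 3.934 - 8.41 * 0.0194 = 3.7708 V
Step 2: P_out = V_terminal * I = 3.7708 * 8.41 = 31.71 W

31.71 W


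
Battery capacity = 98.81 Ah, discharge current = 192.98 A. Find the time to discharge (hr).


Runtime = 98.81 Ah / 192.98 A = 0.5120 hr

0.5120 hr


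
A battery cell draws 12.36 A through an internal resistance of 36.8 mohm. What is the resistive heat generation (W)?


Convert: R = 36.8 mohm = 0.0368 ohm
Q = I^2 * R = 12.36^2 * 0.0368 = 5.622 W

5.622 W


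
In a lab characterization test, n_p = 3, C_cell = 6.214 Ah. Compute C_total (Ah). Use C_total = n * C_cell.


C_total = 3 * 6.214 = 18.642 Ah

18.642 Ah


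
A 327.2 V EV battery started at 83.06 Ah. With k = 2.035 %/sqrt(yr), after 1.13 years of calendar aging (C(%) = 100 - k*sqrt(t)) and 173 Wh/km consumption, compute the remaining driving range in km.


Step 1: capacity retention = 100 - 2.035 * sqrt(1.13) = 100 - 2.035 * 1.063 = 97.837%
Step 2: C_now = 83.06 * 97.837/100 = 81.263 Ah
Step 3: E_pack = V * C_now = 327.2 * 81.263 = 26589 Wh
Step 4: range = E_pack / consumption = 26589 / 173 = 153.7 km

153.7 km


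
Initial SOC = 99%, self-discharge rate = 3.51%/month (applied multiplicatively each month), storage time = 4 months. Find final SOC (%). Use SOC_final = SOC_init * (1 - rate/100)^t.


Monthly retention factor = 1 - 3.51/100 = 0.9649
Over 4 months: factor^4 = 0.86682
SOC_final = 99 * 0.86682 = 85.82%

85.82%


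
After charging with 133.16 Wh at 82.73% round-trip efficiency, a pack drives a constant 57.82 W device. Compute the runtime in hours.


Step 1: E_discharge = eta/100 * E_charge = 82.73/100 * 133.16 = 110.16 Wh
Step 2: t = E_discharge / P = 110.16 / 57.82 = 1.905 hr

1.905 hr


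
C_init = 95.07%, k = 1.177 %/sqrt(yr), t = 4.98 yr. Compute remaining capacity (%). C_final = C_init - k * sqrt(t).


Step 1: sqrt(4.98 yr) = 2.2316
Step 2: drop = 1.177 * 2.2316 = 2.6266
Step 3: C_final = 95.07 - 2.6266 = 92.44%

92.44%


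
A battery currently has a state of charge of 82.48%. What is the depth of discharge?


DOD = 100 - SOC = 100 - 82.48 = 17.52%

17.52%


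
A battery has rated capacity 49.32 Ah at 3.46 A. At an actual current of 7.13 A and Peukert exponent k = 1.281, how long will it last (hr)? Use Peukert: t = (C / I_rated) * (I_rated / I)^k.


Step 1: t_rated = C / I_rated = 49.32 / 3.46 = 14.254 hr
Step 2: ratio = 3.46 / 7.13 = 0.48527
Step 3: ratio^k = 0.48527^1.281 = 0.39605
Step 4: t = t_rated * ratio^k = 14.254 * 0.39605 = 5.645 hr

5.645 hr


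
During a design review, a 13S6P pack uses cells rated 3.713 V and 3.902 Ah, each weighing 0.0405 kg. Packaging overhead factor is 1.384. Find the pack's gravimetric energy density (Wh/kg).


Step 1: V_pack = 13 * 3.713 = 48.269 V
Step 2: C_pack = 6 * 3.902 = 23.412 Ah
Step 3: E_pack = V_pack * C_pack = 48.269 * 23.412 = 1130.1 Wh
Step 4: m_pack = 13 * 6 * 0.0405 * 1.384 = 4.3721 kg
Step 5: ED = E_pack / m_pack = 1130.1 / 4.3721 = 258.5 Wh/kg

258.5 Wh/kg


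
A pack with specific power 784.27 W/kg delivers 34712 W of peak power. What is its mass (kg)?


m = P / SP = 34712 / 784.27 = 44.26 kg

44.26 kg


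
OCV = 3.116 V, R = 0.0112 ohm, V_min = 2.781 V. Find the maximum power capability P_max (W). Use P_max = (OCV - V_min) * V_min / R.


P_max = (OCV - V_min) * V_min / R = (3.116 - 2.781) * 2.781 / 0.0112 = 0.335 * 2.781 / 0.0112 = 83.18 W

83.18 W


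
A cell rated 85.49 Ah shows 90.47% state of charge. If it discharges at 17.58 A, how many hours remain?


Step 1: remaining = SOC/100 * C_total = 90.47/100 * 85.49 = 77.343 Ah
Step 2: t = remaining / I = 77.343 / 17.58 = 4.399 hr

4.399 hr


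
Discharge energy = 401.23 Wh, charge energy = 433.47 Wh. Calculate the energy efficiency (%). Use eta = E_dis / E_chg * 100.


Round-trip efficiency = 401.23/433.47 * 100% = 92.56%

92.56%


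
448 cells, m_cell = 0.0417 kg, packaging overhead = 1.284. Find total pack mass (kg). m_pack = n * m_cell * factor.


m_pack = n * m_cell * overhead = 448 * 0.0417 * 1.284 = 23.99 kg

23.99 kg


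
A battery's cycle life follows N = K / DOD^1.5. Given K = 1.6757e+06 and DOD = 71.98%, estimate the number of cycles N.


DOD^1.5 = 610.69
N = K / DOD^1.5 = 1.6757e+06 / 610.69 = 2744

2744 cycles


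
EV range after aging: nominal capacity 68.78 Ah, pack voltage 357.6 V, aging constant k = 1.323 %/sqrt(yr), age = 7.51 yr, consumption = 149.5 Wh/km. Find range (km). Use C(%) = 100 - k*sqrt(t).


Step 1: capacity retention = 100 - 1.323 * sqrt(7.51) = 100 - 1.323 * 2.7404 = 96.374%
Step 2: C_now = 68.78 * 96.374/100 = 66.286 Ah
Step 3: E_pack = V * C_now = 357.6 * 66.286 = 23704 Wh
Step 4: range = E_pack / consumption = 23704 / 149.5 = 158.6 km

158.6 km


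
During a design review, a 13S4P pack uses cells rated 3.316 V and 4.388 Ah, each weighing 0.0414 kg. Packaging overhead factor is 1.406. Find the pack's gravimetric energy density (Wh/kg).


Step 1: V_pack = 13 * 3.316 = 43.108 V
Step 2: C_pack = 4 * 4.388 = 17.552 Ah
Step 3: E_pack = V_pack * C_pack = 43.108 * 17.552 = 756.63 Wh
Step 4: m_pack = 13 * 4 * 0.0414 * 1.406 = 3.0268 kg
Step 5: ED = E_pack / m_pack = 756.63 / 3.0268 = 250.0 Wh/kg

250.0 Wh/kg


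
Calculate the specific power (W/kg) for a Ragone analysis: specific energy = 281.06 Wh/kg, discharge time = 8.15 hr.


Specific power = 281.06 Wh/kg / 8.15 hr = 34.49 W/kg

34.49 W/kg


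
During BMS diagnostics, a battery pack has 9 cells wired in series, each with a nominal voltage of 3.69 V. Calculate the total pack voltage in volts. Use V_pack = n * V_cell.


With 9 cells in series at 3.69 V each, V_pack = 33.21 V

33.21 V


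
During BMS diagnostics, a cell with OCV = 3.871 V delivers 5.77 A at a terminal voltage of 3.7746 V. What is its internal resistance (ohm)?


R = (OCV - V) / I = (3.871 - 3.7746) / 5.77 = 0.01671 ohm

0.01671 ohm


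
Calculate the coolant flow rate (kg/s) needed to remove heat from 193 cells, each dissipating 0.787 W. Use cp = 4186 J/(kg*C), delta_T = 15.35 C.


Q_total = 193 * 0.787 = 151.89 W
m_dot = Q_total / (cp * dT) = 151.89 / (4186 * 15.35) = 0.002364 kg/s

0.002364 kg/s


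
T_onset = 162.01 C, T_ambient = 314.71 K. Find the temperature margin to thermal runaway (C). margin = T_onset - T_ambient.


Convert: T_ambient = 314.71 K = 41.56 C
margin = 162.01 - 41.56 = 120.45 C

120.45 C


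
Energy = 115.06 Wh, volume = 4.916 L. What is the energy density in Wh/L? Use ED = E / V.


ED = E / V = 115.06 / 4.916 = 23.41 Wh/L

23.41 Wh/L


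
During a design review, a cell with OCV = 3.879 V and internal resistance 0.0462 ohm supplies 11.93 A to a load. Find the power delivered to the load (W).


Step 1: V_terminal = OCV - I*R = 3.879 - 11.93 * 0.0462 = 3.3278 V
Step 2: P_out = V_terminal * I = 3.3278 * 11.93 = 39.70 W

39.70 W
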